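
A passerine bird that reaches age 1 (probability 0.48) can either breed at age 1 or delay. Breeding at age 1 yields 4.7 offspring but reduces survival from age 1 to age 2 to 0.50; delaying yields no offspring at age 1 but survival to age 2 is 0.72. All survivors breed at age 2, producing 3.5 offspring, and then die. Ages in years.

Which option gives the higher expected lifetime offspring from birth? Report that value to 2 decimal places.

3.10

breed at age 1: R₀ = 0.48 × (4.7 + 0.50 × 3.5) = 0.48 × 6.4500 = 3.0960
delay to age 2: R₀ = 0.48 × (0.72 × 3.5) = 0.48 × 2.5200 = 1.2096
Higher: breed at age 1 (3.0960).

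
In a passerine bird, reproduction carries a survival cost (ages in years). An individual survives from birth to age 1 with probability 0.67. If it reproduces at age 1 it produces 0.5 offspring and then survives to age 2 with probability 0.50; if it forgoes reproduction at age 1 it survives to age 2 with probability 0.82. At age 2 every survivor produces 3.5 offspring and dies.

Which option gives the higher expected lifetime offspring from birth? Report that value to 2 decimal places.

1.92

breed at age 1: R₀ = 0.67 × (0.5 + 0.50 × 3.5) = 0.67 × 2.2500 = 1.5075
delay to age 2: R₀ = 0.67 × (0.82 × 3.5) = 0.67 × 2.8700 = 1.9229
Higher: delay to age 2 (1.9229).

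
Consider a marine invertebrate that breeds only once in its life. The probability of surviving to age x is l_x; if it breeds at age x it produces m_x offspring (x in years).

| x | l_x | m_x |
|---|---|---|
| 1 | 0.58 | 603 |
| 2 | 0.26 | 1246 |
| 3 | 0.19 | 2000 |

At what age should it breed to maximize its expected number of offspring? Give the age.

3

Expected offspring if breeding at age x = l_x × m_x:
  age 1: 0.58 × 603 = 349.740
  age 2: 0.26 × 1246 = 323.960
  age 3: 0.19 × 2000 = 380.000
Maximum at age 3 (380.000).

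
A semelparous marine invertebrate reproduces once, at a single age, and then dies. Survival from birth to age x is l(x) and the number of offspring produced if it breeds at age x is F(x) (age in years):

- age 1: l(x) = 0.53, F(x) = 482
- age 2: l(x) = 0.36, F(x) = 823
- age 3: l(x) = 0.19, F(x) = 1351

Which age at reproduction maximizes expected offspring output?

Expected offspring if breeding at age x = l(x) × F(x):
  age 1: 0.53 × 482 = 255.460
  age 2: 0.36 × 823 = 296.280
  age 3: 0.19 × 1351 = 256.690
Maximum at age 2 (296.280).

2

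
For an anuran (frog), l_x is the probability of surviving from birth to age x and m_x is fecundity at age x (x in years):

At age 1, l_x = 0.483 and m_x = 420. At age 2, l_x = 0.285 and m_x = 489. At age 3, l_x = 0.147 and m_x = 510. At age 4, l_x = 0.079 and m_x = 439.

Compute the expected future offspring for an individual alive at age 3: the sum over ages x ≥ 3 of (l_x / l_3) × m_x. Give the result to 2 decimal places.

745.93

l_3 = 0.147. Conditional survival from age 3 to x is l_x / l_3.
  x=3: (0.147/0.147) × 510 = 510.0000
  x=4: (0.079/0.147) × 439 = 235.9252
Sum = 510.0000 + 235.9252 = 745.9252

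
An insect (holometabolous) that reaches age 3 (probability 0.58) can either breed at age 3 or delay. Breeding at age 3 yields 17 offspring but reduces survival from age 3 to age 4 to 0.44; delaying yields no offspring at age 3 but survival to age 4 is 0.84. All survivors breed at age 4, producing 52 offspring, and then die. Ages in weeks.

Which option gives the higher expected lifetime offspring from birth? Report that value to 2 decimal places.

breed at age 3: R₀ = 0.58 × (17 + 0.44 × 52) = 0.58 × 39.8800 = 23.1304
delay to age 4: R₀ = 0.58 × (0.84 × 52) = 0.58 × 43.6800 = 25.3344
Higher: delay to age 4 (25.3344).

25.33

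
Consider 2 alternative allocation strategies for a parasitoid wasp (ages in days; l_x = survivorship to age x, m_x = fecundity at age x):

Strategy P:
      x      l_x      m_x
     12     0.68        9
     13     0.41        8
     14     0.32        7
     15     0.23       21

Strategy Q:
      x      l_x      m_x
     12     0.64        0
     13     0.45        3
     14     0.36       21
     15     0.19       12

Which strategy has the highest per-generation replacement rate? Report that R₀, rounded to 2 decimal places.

Strategy P: R₀ = 0.68×9 + 0.41×8 + 0.32×7 + 0.23×21 = 16.4700
Strategy Q: R₀ = 0.64×0 + 0.45×3 + 0.36×21 + 0.19×12 = 11.1900
Highest R₀: strategy P with 16.4700.

16.47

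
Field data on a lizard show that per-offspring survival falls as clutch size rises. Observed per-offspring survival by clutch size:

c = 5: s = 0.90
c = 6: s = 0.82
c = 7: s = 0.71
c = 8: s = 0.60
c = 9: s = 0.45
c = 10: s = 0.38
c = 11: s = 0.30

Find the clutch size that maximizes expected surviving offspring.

7

Expected surviving offspring = c × s(c):
  c=5: 5 × 0.90 = 4.500
  c=6: 6 × 0.82 = 4.920
  c=7: 7 × 0.71 = 4.970
  c=8: 8 × 0.60 = 4.800
  c=9: 9 × 0.45 = 4.050
  c=10: 10 × 0.38 = 3.800
  c=11: 11 × 0.30 = 3.300
Maximum at c = 7 (4.970 surviving offspring).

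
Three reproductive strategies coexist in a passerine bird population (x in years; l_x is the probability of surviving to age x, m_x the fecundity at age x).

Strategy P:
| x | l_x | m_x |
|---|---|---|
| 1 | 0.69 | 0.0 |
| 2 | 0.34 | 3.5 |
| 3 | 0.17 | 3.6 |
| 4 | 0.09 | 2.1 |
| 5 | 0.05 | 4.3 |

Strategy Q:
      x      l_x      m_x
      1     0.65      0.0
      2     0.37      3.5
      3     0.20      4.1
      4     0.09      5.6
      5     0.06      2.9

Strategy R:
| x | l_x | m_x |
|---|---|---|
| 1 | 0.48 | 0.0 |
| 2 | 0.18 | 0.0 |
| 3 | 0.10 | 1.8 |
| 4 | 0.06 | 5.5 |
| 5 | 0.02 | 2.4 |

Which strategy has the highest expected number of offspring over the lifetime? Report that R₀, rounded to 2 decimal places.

Strategy P: R₀ = 0.69×0.0 + 0.34×3.5 + 0.17×3.6 + 0.09×2.1 + 0.05×4.3 = 2.2060
Strategy Q: R₀ = 0.65×0.0 + 0.37×3.5 + 0.20×4.1 + 0.09×5.6 + 0.06×2.9 = 2.7930
Strategy R: R₀ = 0.48×0.0 + 0.18×0.0 + 0.10×1.8 + 0.06×5.5 + 0.02×2.4 = 0.5580
Highest R₀: strategy Q with 2.7930.

2.79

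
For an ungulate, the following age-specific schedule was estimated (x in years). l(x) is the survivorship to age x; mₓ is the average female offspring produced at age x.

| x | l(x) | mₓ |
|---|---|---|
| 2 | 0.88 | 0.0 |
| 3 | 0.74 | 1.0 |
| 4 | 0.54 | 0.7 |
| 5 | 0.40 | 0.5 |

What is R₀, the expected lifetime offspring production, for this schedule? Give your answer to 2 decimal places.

1.32

R₀ = Σ l(x) mₓ:
  age 2: 0.88 × 0.0 = 0.0000
  age 3: 0.74 × 1.0 = 0.7400
  age 4: 0.54 × 0.7 = 0.3780
  age 5: 0.40 × 0.5 = 0.2000
R₀ = 0.0000 + 0.7400 + 0.3780 + 0.2000 = 1.3180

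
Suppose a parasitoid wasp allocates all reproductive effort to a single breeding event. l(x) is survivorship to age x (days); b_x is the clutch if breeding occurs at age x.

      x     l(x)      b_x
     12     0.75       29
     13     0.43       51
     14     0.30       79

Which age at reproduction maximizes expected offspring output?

14

Expected offspring if breeding at age x = l(x) × b_x:
  age 12: 0.75 × 29 = 21.750
  age 13: 0.43 × 51 = 21.930
  age 14: 0.30 × 79 = 23.700
Maximum at age 14 (23.700).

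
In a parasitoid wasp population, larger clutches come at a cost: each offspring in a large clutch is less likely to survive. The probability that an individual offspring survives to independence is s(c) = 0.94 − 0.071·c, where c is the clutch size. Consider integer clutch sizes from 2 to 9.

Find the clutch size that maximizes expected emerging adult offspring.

7

Expected emerging adult offspring = c × s(c):
  c=2: 2 × 0.798 = 1.596
  c=3: 3 × 0.727 = 2.181
  c=4: 4 × 0.656 = 2.624
  c=5: 5 × 0.585 = 2.925
  c=6: 6 × 0.514 = 3.084
  c=7: 7 × 0.443 = 3.101
  c=8: 8 × 0.372 = 2.976
  c=9: 9 × 0.301 = 2.709
Maximum at c = 7 (3.101 emerging adult offspring).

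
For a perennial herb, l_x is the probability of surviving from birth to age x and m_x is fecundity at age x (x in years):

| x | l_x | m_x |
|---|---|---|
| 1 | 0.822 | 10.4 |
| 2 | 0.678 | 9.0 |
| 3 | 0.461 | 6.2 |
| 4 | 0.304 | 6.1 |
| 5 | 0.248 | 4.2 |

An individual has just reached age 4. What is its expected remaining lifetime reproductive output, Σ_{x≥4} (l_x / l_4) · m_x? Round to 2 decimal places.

l_4 = 0.304. Conditional survival from age 4 to x is l_x / l_4.
  x=4: (0.304/0.304) × 6.1 = 6.1000
  x=5: (0.248/0.304) × 4.2 = 3.4263
Sum = 6.1000 + 3.4263 = 9.5263

9.53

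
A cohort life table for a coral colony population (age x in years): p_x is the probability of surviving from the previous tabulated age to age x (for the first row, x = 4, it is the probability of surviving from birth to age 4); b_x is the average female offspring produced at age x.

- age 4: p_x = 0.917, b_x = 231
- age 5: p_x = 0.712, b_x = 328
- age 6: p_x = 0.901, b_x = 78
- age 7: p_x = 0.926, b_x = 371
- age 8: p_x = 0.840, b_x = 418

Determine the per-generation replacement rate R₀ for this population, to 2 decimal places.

865.23

Survivorship from birth: l_x = p_4·p_5·…·p_x.
  l_4 = 0.91700
  l_5 = 0.65290
  l_6 = 0.58827
  l_7 = 0.54473
  l_8 = 0.45758
R₀ = Σ l_x b_x:
  age 4: 0.91700 × 231 = 211.8270
  age 5: 0.65290 × 328 = 214.1512
  age 6: 0.58827 × 78 = 45.8851
  age 7: 0.54473 × 371 = 202.0948
  age 8: 0.45758 × 418 = 191.2684
R₀ = 211.8270 + 214.1512 + 45.8851 + 202.0948 + 191.2684 = 865.2265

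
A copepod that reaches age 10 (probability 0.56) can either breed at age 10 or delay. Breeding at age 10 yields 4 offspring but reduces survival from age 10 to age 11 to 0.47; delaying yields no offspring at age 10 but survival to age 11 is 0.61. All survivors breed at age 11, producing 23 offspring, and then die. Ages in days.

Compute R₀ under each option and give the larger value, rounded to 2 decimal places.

breed at age 10: R₀ = 0.56 × (4 + 0.47 × 23) = 0.56 × 14.8100 = 8.2936
delay to age 11: R₀ = 0.56 × (0.61 × 23) = 0.56 × 14.0300 = 7.8568
Higher: breed at age 10 (8.2936).

8.29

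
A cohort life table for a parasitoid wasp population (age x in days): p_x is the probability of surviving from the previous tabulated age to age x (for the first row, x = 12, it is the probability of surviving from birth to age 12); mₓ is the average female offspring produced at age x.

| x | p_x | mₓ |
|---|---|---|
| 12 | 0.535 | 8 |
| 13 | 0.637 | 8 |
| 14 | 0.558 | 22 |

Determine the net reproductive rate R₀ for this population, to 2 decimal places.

Survivorship from birth: l_x = p_12·p_13·…·p_x.
  l_12 = 0.53500
  l_13 = 0.34080
  l_14 = 0.19016
R₀ = Σ l_x mₓ:
  age 12: 0.53500 × 8 = 4.2800
  age 13: 0.34080 × 8 = 2.7264
  age 14: 0.19016 × 22 = 4.1835
R₀ = 4.2800 + 2.7264 + 4.1835 = 11.1899

11.19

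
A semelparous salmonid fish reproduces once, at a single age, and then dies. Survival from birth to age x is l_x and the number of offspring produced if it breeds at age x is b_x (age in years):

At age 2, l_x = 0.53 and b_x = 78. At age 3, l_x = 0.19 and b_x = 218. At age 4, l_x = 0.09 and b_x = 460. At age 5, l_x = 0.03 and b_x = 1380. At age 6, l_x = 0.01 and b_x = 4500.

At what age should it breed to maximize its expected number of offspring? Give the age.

6

Expected offspring if breeding at age x = l_x × b_x:
  age 2: 0.53 × 78 = 41.340
  age 3: 0.19 × 218 = 41.420
  age 4: 0.09 × 460 = 41.400
  age 5: 0.03 × 1380 = 41.400
  age 6: 0.01 × 4500 = 45.000
Maximum at age 6 (45.000).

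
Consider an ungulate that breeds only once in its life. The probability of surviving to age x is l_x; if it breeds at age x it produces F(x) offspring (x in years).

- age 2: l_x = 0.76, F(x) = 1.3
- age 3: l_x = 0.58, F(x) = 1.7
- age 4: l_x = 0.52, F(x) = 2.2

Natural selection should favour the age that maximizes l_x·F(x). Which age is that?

Expected offspring if breeding at age x = l_x × F(x):
  age 2: 0.76 × 1.3 = 0.988
  age 3: 0.58 × 1.7 = 0.986
  age 4: 0.52 × 2.2 = 1.144
Maximum at age 4 (1.144).

4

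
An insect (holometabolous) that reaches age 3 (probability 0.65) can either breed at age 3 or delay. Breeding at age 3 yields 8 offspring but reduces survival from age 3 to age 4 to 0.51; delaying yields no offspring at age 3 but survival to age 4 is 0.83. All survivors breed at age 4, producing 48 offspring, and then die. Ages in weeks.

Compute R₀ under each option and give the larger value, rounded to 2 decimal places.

breed at age 3: R₀ = 0.65 × (8 + 0.51 × 48) = 0.65 × 32.4800 = 21.1120
delay to age 4: R₀ = 0.65 × (0.83 × 48) = 0.65 × 39.8400 = 25.8960
Higher: delay to age 4 (25.8960).

25.90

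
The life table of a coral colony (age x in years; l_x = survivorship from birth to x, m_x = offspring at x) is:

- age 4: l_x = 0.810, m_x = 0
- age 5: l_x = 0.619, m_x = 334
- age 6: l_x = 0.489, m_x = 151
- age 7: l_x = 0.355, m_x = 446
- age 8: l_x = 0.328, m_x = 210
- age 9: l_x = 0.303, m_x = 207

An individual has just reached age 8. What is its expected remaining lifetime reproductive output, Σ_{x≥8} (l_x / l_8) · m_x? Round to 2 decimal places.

401.22

l_8 = 0.328. Conditional survival from age 8 to x is l_x / l_8.
  x=8: (0.328/0.328) × 210 = 210.0000
  x=9: (0.303/0.328) × 207 = 191.2226
Sum = 210.0000 + 191.2226 = 401.2226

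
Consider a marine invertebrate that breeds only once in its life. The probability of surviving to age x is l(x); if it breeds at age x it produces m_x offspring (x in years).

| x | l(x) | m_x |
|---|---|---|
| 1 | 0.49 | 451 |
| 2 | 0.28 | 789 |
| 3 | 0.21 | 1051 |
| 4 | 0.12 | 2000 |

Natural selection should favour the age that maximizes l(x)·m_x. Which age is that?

Expected offspring if breeding at age x = l(x) × m_x:
  age 1: 0.49 × 451 = 220.990
  age 2: 0.28 × 789 = 220.920
  age 3: 0.21 × 1051 = 220.710
  age 4: 0.12 × 2000 = 240.000
Maximum at age 4 (240.000).

4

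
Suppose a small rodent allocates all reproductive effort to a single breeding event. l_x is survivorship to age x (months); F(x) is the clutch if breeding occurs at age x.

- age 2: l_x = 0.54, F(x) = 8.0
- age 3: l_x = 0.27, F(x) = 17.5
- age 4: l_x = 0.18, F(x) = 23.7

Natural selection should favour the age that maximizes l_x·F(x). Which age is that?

3

Expected offspring if breeding at age x = l_x × F(x):
  age 2: 0.54 × 8.0 = 4.320
  age 3: 0.27 × 17.5 = 4.725
  age 4: 0.18 × 23.7 = 4.266
Maximum at age 3 (4.725).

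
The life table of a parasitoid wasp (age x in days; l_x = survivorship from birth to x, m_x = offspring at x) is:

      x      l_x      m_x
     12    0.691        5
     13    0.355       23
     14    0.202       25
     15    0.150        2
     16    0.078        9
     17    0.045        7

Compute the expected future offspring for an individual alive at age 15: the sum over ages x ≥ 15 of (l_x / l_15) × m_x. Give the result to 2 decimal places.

l_15 = 0.150. Conditional survival from age 15 to x is l_x / l_15.
  x=15: (0.150/0.150) × 2 = 2.0000
  x=16: (0.078/0.150) × 9 = 4.6800
  x=17: (0.045/0.150) × 7 = 2.1000
Sum = 2.0000 + 4.6800 + 2.1000 = 8.7800

8.78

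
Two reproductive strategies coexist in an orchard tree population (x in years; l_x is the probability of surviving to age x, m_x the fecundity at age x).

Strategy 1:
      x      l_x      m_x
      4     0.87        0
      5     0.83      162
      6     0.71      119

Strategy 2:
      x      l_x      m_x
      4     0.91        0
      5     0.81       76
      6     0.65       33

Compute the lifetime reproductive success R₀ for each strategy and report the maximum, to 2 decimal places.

Strategy 1: R₀ = 0.87×0 + 0.83×162 + 0.71×119 = 218.9500
Strategy 2: R₀ = 0.91×0 + 0.81×76 + 0.65×33 = 83.0100
Highest R₀: strategy 1 with 218.9500.

218.95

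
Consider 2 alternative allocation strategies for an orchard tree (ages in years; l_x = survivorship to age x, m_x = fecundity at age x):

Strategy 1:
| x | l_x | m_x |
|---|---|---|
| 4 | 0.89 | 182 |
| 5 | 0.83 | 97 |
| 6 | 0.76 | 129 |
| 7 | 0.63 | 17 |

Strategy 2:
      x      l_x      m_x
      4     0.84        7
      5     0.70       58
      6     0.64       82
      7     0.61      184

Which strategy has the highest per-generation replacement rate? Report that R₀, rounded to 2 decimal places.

351.24

Strategy 1: R₀ = 0.89×182 + 0.83×97 + 0.76×129 + 0.63×17 = 351.2400
Strategy 2: R₀ = 0.84×7 + 0.70×58 + 0.64×82 + 0.61×184 = 211.2000
Highest R₀: strategy 1 with 351.2400.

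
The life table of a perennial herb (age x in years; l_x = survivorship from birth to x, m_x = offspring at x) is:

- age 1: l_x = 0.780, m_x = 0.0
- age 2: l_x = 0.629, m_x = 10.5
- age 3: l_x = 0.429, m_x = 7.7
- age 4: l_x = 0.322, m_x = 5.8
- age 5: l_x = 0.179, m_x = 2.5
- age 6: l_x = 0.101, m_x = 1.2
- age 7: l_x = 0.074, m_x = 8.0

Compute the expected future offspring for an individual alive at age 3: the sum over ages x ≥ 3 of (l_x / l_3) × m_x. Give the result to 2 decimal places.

14.76

l_3 = 0.429. Conditional survival from age 3 to x is l_x / l_3.
  x=3: (0.429/0.429) × 7.7 = 7.7000
  x=4: (0.322/0.429) × 5.8 = 4.3534
  x=5: (0.179/0.429) × 2.5 = 1.0431
  x=6: (0.101/0.429) × 1.2 = 0.2825
  x=7: (0.074/0.429) × 8.0 = 1.3800
Sum = 7.7000 + 4.3534 + 1.0431 + 0.2825 + 1.3800 = 14.7590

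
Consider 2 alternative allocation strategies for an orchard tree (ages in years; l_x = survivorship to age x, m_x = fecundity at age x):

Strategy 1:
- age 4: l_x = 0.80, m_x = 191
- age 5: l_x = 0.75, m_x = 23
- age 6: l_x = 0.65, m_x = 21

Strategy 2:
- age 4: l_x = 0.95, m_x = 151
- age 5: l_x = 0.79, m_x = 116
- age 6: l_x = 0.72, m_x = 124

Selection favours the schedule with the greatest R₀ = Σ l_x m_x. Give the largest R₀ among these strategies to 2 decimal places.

Strategy 1: R₀ = 0.80×191 + 0.75×23 + 0.65×21 = 183.7000
Strategy 2: R₀ = 0.95×151 + 0.79×116 + 0.72×124 = 324.3700
Highest R₀: strategy 2 with 324.3700.

324.37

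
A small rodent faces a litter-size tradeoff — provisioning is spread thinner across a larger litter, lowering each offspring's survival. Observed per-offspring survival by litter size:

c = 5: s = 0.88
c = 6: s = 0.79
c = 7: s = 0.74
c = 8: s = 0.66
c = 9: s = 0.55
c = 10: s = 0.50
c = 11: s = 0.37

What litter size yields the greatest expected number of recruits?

8

Expected recruits = c × s(c):
  c=5: 5 × 0.88 = 4.400
  c=6: 6 × 0.79 = 4.740
  c=7: 7 × 0.74 = 5.180
  c=8: 8 × 0.66 = 5.280
  c=9: 9 × 0.55 = 4.950
  c=10: 10 × 0.50 = 5.000
  c=11: 11 × 0.37 = 4.070
Maximum at c = 8 (5.280 recruits).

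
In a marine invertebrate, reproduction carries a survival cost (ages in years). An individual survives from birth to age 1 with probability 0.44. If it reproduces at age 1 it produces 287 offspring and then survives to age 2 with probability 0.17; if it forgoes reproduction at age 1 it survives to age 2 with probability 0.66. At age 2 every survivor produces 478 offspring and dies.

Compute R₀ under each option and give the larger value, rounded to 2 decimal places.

breed at age 1: R₀ = 0.44 × (287 + 0.17 × 478) = 0.44 × 368.2600 = 162.0344
delay to age 2: R₀ = 0.44 × (0.66 × 478) = 0.44 × 315.4800 = 138.8112
Higher: breed at age 1 (162.0344).

162.03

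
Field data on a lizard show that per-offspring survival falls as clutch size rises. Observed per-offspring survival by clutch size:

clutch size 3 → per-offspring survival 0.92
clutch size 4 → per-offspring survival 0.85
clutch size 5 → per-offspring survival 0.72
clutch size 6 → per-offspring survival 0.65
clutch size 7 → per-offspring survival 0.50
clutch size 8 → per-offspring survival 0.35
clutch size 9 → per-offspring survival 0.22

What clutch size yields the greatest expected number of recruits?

Expected recruits = c × s(c):
  c=3: 3 × 0.92 = 2.760
  c=4: 4 × 0.85 = 3.400
  c=5: 5 × 0.72 = 3.600
  c=6: 6 × 0.65 = 3.900
  c=7: 7 × 0.50 = 3.500
  c=8: 8 × 0.35 = 2.800
  c=9: 9 × 0.22 = 1.980
Maximum at c = 6 (3.900 recruits).

6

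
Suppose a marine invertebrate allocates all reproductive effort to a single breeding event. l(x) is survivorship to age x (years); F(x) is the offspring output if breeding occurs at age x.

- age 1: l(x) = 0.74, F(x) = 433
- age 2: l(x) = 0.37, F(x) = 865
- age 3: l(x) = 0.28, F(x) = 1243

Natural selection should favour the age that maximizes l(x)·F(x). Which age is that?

3

Expected offspring if breeding at age x = l(x) × F(x):
  age 1: 0.74 × 433 = 320.420
  age 2: 0.37 × 865 = 320.050
  age 3: 0.28 × 1243 = 348.040
Maximum at age 3 (348.040).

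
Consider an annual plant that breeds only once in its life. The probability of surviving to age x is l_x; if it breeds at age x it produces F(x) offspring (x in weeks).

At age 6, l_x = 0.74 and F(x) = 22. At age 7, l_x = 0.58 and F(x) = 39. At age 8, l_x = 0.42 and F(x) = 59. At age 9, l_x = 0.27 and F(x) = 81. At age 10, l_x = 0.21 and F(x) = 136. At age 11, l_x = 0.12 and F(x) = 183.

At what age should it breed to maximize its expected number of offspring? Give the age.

10

Expected offspring if breeding at age x = l_x × F(x):
  age 6: 0.74 × 22 = 16.280
  age 7: 0.58 × 39 = 22.620
  age 8: 0.42 × 59 = 24.780
  age 9: 0.27 × 81 = 21.870
  age 10: 0.21 × 136 = 28.560
  age 11: 0.12 × 183 = 21.960
Maximum at age 10 (28.560).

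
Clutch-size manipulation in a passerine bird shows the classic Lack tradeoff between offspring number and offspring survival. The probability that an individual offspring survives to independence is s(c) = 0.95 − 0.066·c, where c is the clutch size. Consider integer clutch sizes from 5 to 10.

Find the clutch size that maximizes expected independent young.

7

Expected independent young = c × s(c):
  c=5: 5 × 0.620 = 3.100
  c=6: 6 × 0.554 = 3.324
  c=7: 7 × 0.488 = 3.416
  c=8: 8 × 0.422 = 3.376
  c=9: 9 × 0.356 = 3.204
  c=10: 10 × 0.290 = 2.900
Maximum at c = 7 (3.416 independent young).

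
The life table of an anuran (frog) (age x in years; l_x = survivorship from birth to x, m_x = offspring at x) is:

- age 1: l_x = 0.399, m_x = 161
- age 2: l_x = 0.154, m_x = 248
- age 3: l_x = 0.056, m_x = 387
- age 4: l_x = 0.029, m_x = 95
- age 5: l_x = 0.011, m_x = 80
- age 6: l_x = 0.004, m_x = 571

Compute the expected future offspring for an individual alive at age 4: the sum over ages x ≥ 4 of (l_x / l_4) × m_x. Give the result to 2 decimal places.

l_4 = 0.029. Conditional survival from age 4 to x is l_x / l_4.
  x=4: (0.029/0.029) × 95 = 95.0000
  x=5: (0.011/0.029) × 80 = 30.3448
  x=6: (0.004/0.029) × 571 = 78.7586
Sum = 95.0000 + 30.3448 + 78.7586 = 204.1034

204.10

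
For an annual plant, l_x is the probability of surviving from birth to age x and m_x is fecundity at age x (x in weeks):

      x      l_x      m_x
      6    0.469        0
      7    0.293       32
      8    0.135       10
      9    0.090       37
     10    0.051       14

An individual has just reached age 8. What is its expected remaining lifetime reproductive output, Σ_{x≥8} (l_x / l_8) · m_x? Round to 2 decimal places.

39.96

l_8 = 0.135. Conditional survival from age 8 to x is l_x / l_8.
  x=8: (0.135/0.135) × 10 = 10.0000
  x=9: (0.090/0.135) × 37 = 24.6667
  x=10: (0.051/0.135) × 14 = 5.2889
Sum = 10.0000 + 24.6667 + 5.2889 = 39.9556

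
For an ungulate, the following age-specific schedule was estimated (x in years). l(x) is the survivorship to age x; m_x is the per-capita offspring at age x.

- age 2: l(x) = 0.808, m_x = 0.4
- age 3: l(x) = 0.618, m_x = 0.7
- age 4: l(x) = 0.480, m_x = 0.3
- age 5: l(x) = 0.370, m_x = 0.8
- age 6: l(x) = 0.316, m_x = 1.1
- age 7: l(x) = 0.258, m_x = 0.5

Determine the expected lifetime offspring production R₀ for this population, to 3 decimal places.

R₀ = Σ l(x) m_x:
  age 2: 0.808 × 0.4 = 0.3232
  age 3: 0.618 × 0.7 = 0.4326
  age 4: 0.480 × 0.3 = 0.1440
  age 5: 0.370 × 0.8 = 0.2960
  age 6: 0.316 × 1.1 = 0.3476
  age 7: 0.258 × 0.5 = 0.1290
R₀ = 0.3232 + 0.4326 + 0.1440 + 0.2960 + 0.3476 + 0.1290 = 1.6724

1.672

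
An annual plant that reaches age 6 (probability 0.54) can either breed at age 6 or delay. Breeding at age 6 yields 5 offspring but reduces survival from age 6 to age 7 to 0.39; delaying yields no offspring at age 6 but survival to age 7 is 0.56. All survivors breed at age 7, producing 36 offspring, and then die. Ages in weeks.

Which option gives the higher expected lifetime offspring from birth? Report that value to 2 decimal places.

breed at age 6: R₀ = 0.54 × (5 + 0.39 × 36) = 0.54 × 19.0400 = 10.2816
delay to age 7: R₀ = 0.54 × (0.56 × 36) = 0.54 × 20.1600 = 10.8864
Higher: delay to age 7 (10.8864).

10.89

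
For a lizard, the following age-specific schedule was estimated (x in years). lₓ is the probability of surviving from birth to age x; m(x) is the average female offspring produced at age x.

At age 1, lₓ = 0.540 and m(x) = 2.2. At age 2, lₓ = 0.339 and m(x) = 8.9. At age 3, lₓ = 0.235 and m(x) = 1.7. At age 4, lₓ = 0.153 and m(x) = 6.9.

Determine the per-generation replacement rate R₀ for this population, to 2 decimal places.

R₀ = Σ lₓ m(x):
  age 1: 0.540 × 2.2 = 1.1880
  age 2: 0.339 × 8.9 = 3.0171
  age 3: 0.235 × 1.7 = 0.3995
  age 4: 0.153 × 6.9 = 1.0557
R₀ = 1.1880 + 3.0171 + 0.3995 + 1.0557 = 5.6603

5.66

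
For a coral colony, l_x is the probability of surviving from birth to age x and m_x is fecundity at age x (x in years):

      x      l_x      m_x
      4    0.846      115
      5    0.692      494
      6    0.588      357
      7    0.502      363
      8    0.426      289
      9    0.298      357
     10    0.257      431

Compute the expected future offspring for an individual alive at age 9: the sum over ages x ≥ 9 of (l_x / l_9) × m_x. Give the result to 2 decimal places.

l_9 = 0.298. Conditional survival from age 9 to x is l_x / l_9.
  x=9: (0.298/0.298) × 357 = 357.0000
  x=10: (0.257/0.298) × 431 = 371.7013
Sum = 357.0000 + 371.7013 = 728.7013

728.70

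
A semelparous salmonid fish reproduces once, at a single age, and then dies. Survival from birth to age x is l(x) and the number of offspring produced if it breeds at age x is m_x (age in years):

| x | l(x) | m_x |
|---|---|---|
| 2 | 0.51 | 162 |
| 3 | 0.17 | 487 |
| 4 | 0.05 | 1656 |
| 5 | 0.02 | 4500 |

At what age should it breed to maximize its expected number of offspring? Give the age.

Expected offspring if breeding at age x = l(x) × m_x:
  age 2: 0.51 × 162 = 82.620
  age 3: 0.17 × 487 = 82.790
  age 4: 0.05 × 1656 = 82.800
  age 5: 0.02 × 4500 = 90.000
Maximum at age 5 (90.000).

5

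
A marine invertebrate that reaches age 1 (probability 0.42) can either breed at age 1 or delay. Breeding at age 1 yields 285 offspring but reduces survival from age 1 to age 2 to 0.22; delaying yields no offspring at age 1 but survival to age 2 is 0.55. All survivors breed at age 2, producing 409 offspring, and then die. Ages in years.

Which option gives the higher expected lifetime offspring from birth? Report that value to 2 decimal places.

breed at age 1: R₀ = 0.42 × (285 + 0.22 × 409) = 0.42 × 374.9800 = 157.4916
delay to age 2: R₀ = 0.42 × (0.55 × 409) = 0.42 × 224.9500 = 94.4790
Higher: breed at age 1 (157.4916).

157.49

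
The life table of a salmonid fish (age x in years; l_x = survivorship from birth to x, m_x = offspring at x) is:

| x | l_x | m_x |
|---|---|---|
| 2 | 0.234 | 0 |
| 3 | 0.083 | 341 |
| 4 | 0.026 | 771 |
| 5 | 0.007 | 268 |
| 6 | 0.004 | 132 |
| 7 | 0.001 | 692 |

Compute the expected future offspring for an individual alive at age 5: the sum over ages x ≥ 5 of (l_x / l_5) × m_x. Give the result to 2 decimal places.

l_5 = 0.007. Conditional survival from age 5 to x is l_x / l_5.
  x=5: (0.007/0.007) × 268 = 268.0000
  x=6: (0.004/0.007) × 132 = 75.4286
  x=7: (0.001/0.007) × 692 = 98.8571
Sum = 268.0000 + 75.4286 + 98.8571 = 442.2857

442.29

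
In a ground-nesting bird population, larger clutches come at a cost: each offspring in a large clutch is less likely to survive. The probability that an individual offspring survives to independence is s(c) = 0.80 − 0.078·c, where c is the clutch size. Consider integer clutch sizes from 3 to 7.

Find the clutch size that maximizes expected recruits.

Expected recruits = c × s(c):
  c=3: 3 × 0.566 = 1.698
  c=4: 4 × 0.488 = 1.952
  c=5: 5 × 0.410 = 2.050
  c=6: 6 × 0.332 = 1.992
  c=7: 7 × 0.254 = 1.778
Maximum at c = 5 (2.050 recruits).

5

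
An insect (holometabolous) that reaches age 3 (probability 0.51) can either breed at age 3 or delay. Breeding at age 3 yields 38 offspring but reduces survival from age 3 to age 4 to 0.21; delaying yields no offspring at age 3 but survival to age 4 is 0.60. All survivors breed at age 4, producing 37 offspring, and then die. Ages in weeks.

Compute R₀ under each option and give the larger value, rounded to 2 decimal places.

23.34

breed at age 3: R₀ = 0.51 × (38 + 0.21 × 37) = 0.51 × 45.7700 = 23.3427
delay to age 4: R₀ = 0.51 × (0.60 × 37) = 0.51 × 22.2000 = 11.3220
Higher: breed at age 3 (23.3427).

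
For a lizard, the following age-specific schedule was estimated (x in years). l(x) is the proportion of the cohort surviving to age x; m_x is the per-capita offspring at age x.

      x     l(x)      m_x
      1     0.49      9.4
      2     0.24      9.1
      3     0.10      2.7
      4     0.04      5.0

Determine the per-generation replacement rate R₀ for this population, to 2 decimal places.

R₀ = Σ l(x) m_x:
  age 1: 0.49 × 9.4 = 4.6060
  age 2: 0.24 × 9.1 = 2.1840
  age 3: 0.10 × 2.7 = 0.2700
  age 4: 0.04 × 5.0 = 0.2000
R₀ = 4.6060 + 2.1840 + 0.2700 + 0.2000 = 7.2600

7.26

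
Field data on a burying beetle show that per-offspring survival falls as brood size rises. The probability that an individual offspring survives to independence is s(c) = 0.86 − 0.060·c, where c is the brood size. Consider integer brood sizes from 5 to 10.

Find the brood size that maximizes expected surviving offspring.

Expected surviving offspring = c × s(c):
  c=5: 5 × 0.560 = 2.800
  c=6: 6 × 0.500 = 3.000
  c=7: 7 × 0.440 = 3.080
  c=8: 8 × 0.380 = 3.040
  c=9: 9 × 0.320 = 2.880
  c=10: 10 × 0.260 = 2.600
Maximum at c = 7 (3.080 surviving offspring).

7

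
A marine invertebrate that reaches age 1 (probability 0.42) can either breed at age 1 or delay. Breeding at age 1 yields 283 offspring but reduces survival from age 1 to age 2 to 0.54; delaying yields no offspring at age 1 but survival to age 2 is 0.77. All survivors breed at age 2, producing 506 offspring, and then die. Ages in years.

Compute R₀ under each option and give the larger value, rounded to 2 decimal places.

233.62

breed at age 1: R₀ = 0.42 × (283 + 0.54 × 506) = 0.42 × 556.2400 = 233.6208
delay to age 2: R₀ = 0.42 × (0.77 × 506) = 0.42 × 389.6200 = 163.6404
Higher: breed at age 1 (233.6208).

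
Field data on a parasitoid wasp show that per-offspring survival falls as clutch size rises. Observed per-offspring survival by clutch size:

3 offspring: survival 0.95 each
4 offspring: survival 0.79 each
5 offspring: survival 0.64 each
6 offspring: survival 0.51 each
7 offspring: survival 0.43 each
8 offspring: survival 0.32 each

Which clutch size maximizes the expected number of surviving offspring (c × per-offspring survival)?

5

Expected surviving offspring = c × s(c):
  c=3: 3 × 0.95 = 2.850
  c=4: 4 × 0.79 = 3.160
  c=5: 5 × 0.64 = 3.200
  c=6: 6 × 0.51 = 3.060
  c=7: 7 × 0.43 = 3.010
  c=8: 8 × 0.32 = 2.560
Maximum at c = 5 (3.200 surviving offspring).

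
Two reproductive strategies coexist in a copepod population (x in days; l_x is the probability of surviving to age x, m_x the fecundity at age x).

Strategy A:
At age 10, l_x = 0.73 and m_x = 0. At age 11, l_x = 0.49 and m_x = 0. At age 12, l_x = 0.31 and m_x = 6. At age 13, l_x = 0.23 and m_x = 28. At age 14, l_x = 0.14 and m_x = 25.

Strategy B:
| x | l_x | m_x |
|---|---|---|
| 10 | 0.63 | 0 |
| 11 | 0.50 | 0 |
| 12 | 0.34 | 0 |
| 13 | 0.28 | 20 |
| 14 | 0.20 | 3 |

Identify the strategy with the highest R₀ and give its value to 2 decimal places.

11.80

Strategy A: R₀ = 0.73×0 + 0.49×0 + 0.31×6 + 0.23×28 + 0.14×25 = 11.8000
Strategy B: R₀ = 0.63×0 + 0.50×0 + 0.34×0 + 0.28×20 + 0.20×3 = 6.2000
Highest R₀: strategy A with 11.8000.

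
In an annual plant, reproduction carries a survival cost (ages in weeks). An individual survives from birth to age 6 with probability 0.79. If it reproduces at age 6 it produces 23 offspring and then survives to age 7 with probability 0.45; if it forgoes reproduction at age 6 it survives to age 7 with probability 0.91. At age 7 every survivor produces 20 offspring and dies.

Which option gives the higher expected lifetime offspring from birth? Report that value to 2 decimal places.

25.28

breed at age 6: R₀ = 0.79 × (23 + 0.45 × 20) = 0.79 × 32.0000 = 25.2800
delay to age 7: R₀ = 0.79 × (0.91 × 20) = 0.79 × 18.2000 = 14.3780
Higher: breed at age 6 (25.2800).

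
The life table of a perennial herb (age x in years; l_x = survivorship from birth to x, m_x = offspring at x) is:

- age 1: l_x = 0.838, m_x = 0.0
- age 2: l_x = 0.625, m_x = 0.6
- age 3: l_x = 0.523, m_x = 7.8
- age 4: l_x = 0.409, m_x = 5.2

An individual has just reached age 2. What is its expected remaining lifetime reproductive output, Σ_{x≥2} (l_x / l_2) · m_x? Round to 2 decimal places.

10.53

l_2 = 0.625. Conditional survival from age 2 to x is l_x / l_2.
  x=2: (0.625/0.625) × 0.6 = 0.6000
  x=3: (0.523/0.625) × 7.8 = 6.5270
  x=4: (0.409/0.625) × 5.2 = 3.4029
Sum = 0.6000 + 6.5270 + 3.4029 = 10.5299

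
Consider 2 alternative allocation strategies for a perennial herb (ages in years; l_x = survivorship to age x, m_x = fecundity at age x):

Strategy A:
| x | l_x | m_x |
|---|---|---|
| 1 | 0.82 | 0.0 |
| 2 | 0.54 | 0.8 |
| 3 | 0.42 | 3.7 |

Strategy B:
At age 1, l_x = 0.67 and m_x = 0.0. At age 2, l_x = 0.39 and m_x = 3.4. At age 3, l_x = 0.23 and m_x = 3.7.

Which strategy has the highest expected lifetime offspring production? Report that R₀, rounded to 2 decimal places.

Strategy A: R₀ = 0.82×0.0 + 0.54×0.8 + 0.42×3.7 = 1.9860
Strategy B: R₀ = 0.67×0.0 + 0.39×3.4 + 0.23×3.7 = 2.1770
Highest R₀: strategy B with 2.1770.

2.18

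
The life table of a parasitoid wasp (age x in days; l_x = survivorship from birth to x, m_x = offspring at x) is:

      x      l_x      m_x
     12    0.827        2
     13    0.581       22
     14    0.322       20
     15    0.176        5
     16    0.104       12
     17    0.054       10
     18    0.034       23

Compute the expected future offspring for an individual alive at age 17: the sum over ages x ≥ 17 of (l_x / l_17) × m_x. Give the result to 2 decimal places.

l_17 = 0.054. Conditional survival from age 17 to x is l_x / l_17.
  x=17: (0.054/0.054) × 10 = 10.0000
  x=18: (0.034/0.054) × 23 = 14.4815
Sum = 10.0000 + 14.4815 = 24.4815

24.48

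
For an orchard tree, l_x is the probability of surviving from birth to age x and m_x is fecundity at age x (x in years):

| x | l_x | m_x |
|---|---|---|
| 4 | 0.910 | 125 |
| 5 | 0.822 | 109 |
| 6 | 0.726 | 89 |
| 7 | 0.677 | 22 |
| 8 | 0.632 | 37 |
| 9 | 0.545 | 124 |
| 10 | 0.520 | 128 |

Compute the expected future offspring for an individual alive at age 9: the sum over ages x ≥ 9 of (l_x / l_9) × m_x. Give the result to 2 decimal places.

l_9 = 0.545. Conditional survival from age 9 to x is l_x / l_9.
  x=9: (0.545/0.545) × 124 = 124.0000
  x=10: (0.520/0.545) × 128 = 122.1284
Sum = 124.0000 + 122.1284 = 246.1284

246.13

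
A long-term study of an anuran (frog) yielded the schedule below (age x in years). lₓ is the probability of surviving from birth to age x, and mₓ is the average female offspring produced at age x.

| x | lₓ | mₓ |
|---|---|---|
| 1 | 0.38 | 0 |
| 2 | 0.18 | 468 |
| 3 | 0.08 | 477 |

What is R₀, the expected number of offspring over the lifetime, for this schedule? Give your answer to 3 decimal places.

122.400

R₀ = Σ lₓ mₓ:
  age 1: 0.38 × 0 = 0.0000
  age 2: 0.18 × 468 = 84.2400
  age 3: 0.08 × 477 = 38.1600
R₀ = 0.0000 + 84.2400 + 38.1600 = 122.4000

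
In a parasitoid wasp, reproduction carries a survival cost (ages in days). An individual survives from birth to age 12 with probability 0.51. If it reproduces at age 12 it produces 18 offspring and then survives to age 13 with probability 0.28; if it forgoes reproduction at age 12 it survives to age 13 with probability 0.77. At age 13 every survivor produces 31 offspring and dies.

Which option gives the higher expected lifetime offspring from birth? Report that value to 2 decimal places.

breed at age 12: R₀ = 0.51 × (18 + 0.28 × 31) = 0.51 × 26.6800 = 13.6068
delay to age 13: R₀ = 0.51 × (0.77 × 31) = 0.51 × 23.8700 = 12.1737
Higher: breed at age 12 (13.6068).

13.61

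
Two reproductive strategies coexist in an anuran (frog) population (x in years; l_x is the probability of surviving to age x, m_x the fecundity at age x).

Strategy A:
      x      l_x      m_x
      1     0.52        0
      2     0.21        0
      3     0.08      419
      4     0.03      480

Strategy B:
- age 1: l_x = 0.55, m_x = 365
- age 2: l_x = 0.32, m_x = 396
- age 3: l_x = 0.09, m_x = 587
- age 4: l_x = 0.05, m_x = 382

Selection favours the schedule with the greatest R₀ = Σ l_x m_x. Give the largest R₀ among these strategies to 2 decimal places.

Strategy A: R₀ = 0.52×0 + 0.21×0 + 0.08×419 + 0.03×480 = 47.9200
Strategy B: R₀ = 0.55×365 + 0.32×396 + 0.09×587 + 0.05×382 = 399.4000
Highest R₀: strategy B with 399.4000.

399.40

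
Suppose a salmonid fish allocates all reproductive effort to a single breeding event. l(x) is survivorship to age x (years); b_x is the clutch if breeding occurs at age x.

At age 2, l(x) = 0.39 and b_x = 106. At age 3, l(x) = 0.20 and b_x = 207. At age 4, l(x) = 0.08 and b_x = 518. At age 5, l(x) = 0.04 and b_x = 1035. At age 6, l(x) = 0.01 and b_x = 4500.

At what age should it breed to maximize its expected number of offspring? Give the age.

Expected offspring if breeding at age x = l(x) × b_x:
  age 2: 0.39 × 106 = 41.340
  age 3: 0.20 × 207 = 41.400
  age 4: 0.08 × 518 = 41.440
  age 5: 0.04 × 1035 = 41.400
  age 6: 0.01 × 4500 = 45.000
Maximum at age 6 (45.000).

6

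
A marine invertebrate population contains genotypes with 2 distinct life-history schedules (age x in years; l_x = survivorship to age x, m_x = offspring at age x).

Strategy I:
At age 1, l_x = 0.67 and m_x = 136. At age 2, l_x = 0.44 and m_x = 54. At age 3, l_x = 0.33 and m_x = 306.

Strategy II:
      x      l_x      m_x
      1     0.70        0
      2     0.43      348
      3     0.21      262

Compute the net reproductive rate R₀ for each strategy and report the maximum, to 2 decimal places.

Strategy I: R₀ = 0.67×136 + 0.44×54 + 0.33×306 = 215.8600
Strategy II: R₀ = 0.70×0 + 0.43×348 + 0.21×262 = 204.6600
Highest R₀: strategy I with 215.8600.

215.86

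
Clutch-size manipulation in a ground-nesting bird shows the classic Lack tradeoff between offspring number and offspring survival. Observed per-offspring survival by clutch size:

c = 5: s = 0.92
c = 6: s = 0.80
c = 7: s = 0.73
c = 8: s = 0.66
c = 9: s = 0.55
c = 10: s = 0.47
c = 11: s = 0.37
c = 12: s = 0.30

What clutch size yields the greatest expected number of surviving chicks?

8

Expected surviving chicks = c × s(c):
  c=5: 5 × 0.92 = 4.600
  c=6: 6 × 0.80 = 4.800
  c=7: 7 × 0.73 = 5.110
  c=8: 8 × 0.66 = 5.280
  c=9: 9 × 0.55 = 4.950
  c=10: 10 × 0.47 = 4.700
  c=11: 11 × 0.37 = 4.070
  c=12: 12 × 0.30 = 3.600
Maximum at c = 8 (5.280 surviving chicks).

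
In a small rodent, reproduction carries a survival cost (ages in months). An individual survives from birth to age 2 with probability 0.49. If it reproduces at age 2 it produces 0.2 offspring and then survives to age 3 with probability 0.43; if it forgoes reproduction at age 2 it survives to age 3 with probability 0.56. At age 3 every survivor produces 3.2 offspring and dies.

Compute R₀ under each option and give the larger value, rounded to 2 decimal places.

breed at age 2: R₀ = 0.49 × (0.2 + 0.43 × 3.2) = 0.49 × 1.5760 = 0.7722
delay to age 3: R₀ = 0.49 × (0.56 × 3.2) = 0.49 × 1.7920 = 0.8781
Higher: delay to age 3 (0.8781).

0.88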